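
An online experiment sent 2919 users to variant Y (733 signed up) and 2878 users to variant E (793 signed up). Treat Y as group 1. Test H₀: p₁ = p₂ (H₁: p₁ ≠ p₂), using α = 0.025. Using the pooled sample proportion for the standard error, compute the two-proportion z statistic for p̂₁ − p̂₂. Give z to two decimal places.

z = -2.11

p̂₁ = 733/2919 = 0.25111, p̂₂ = 793/2878 = 0.27554.
Pooled p̂ = (733+793)/(2919+2878) = 1526/5797 = 0.26324.
SE = √(p̂(1−p̂)(1/n₁+1/n₂)) = √(0.26324·0.73676·0.000690047) = √(0.000133831) = 0.01157.
z = (0.25111 − 0.27554)/0.01157 = -0.02443/0.01157 = -2.11.
p-value = 2·P(Z > 2.111) ≈ 0.0347, so at α = 0.025 we fail to reject H₀.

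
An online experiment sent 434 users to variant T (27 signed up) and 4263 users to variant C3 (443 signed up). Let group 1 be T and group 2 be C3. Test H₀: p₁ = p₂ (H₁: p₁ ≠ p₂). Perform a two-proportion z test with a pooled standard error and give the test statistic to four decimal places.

z = -2.7583

p̂₁ = 27/434 = 0.062212, p̂₂ = 443/4263 = 0.103917.
Pooled p̂ = (27+443)/(434+4263) = 470/4697 = 0.100064.
SE = √(0.0900511 × 0.00253872) = 0.015120.
z = (0.062212 − 0.103917)/0.015120 = -0.041705/0.015120 = -2.7583.
p-value = 2·P(Z > 2.758) ≈ 0.0058.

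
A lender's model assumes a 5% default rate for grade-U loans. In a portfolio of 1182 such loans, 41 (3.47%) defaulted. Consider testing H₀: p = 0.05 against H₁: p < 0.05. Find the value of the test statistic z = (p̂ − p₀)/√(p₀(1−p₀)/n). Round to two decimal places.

z = -2.42

p̂ = 41/1182 = 0.034687.
Standard error under H₀: √(0.05×0.95/1182) = 0.006339.
z = (0.034687 − 0.05)/0.006339 = -0.015313/0.006339 = -2.42.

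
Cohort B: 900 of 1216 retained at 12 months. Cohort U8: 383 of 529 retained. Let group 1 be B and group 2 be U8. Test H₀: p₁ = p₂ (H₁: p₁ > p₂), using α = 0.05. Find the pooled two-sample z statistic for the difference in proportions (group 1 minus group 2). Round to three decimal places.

p̂₁ = 900/1216 ≈ 0.740132, p̂₂ = 383/529 ≈ 0.724008.
Pooled p̂ = (900+383)/(1216+529) = 1283/1745 = 0.735244.
SE = √(p̂(1−p̂)(1/n₁+1/n₂)) = √(0.735244·0.264756·0.00271273) = √(0.000528061) = 0.022980.
z = (0.740132 − 0.724008)/0.022980 = 0.016124/0.022980 = 0.702.
p-value = P(Z > 0.702) ≈ 0.2414, so at α = 0.05 we fail to reject H₀.

z = 0.702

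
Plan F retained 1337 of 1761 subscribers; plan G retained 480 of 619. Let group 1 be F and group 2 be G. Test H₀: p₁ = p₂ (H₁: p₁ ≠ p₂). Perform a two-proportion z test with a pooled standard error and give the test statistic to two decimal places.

z = -0.82

p̂₁ = 1337/1761 ≈ 0.75923, p̂₂ = 480/619 ≈ 0.77544.
Pooled p̂ = (1337+480)/(1761+619) = 1817/2380 = 0.76345.
SE = √(p̂(1−p̂)(1/n₁+1/n₂)) = √(0.76345·0.23655·0.00218337) = √(0.000394309) = 0.01986.
z = (0.75923 − 0.77544)/0.01986 = -0.01621/0.01986 = -0.82.
Two-sided p-value ≈ 2·Φ(−0.817) = 0.4141.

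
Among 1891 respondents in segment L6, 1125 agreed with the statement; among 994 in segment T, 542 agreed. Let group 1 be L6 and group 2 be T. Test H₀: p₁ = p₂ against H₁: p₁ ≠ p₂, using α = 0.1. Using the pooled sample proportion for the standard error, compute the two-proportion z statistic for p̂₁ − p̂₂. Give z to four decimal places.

p̂₁ = 1125/1891 ≈ 0.5949233, p̂₂ = 542/994 ≈ 0.5452716.
Pooled p̂ = (1125+542)/(1891+994) = 1667/2885 = 0.5778163.
SE = √(p̂(1−p̂)(1/n₁+1/n₂)) = √(0.5778163·0.4221837·0.00153486) = √(0.00037442) = 0.0193499.
z = (0.5949233 − 0.5452716)/0.0193499 = 0.0496517/0.0193499 = 2.5660.
p-value = 2·P(Z > 2.566) ≈ 0.0103. With α = 0.1, reject H₀.

z = 2.5660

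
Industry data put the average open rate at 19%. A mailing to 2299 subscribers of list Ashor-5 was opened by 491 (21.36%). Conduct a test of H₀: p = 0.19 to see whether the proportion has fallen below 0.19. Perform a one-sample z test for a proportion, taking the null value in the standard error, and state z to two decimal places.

z = 2.88

p̂ = 491/2299 ≈ 0.2136.
Standard error under H₀: √(0.19×0.81/2299) = 0.0082.
z = (0.2136 − 0.19)/0.0082 = 0.0236/0.0082 = 2.88.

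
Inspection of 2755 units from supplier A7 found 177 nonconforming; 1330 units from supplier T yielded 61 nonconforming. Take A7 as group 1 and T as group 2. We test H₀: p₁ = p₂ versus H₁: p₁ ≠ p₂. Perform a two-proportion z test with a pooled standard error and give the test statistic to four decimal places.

z = 2.3503

p̂₁ = 177/2755 = 0.064247, p̂₂ = 61/1330 = 0.045865.
Pooled p̂ = (177+61)/(2755+1330) = 238/4085 = 0.058262.
SE = √(0.0548675 × 0.00111486) = 0.007821.
z = (0.064247 − 0.045865)/0.007821 = 0.018382/0.007821 = 2.3503.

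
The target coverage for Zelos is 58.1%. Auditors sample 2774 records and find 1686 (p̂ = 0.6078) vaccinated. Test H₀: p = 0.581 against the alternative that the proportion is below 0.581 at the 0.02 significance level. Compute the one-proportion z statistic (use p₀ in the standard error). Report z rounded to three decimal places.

p̂ = 1686/2774 ≈ 0.60779.
Standard error under H₀: √(0.581×0.419/2774) = 0.00937.
z = (0.60779 − 0.581)/0.00937 = 0.02679/0.00937 = 2.859.
p-value = P(Z < 2.859) ≈ 0.9979; since p > α = 0.02, fail to reject H₀.

z = 2.859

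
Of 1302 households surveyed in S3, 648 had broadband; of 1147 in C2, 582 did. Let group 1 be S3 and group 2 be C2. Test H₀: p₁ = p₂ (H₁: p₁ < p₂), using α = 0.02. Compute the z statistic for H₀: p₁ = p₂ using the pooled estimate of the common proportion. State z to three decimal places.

z = -0.480

p̂₁ = 648/1302 ≈ 0.49770, p̂₂ = 582/1147 ≈ 0.50741.
Pooled p̂ = (648+582)/(1302+1147) = 1230/2449 = 0.50225.
SE = √(0.249995 × 0.00163989) = 0.02025.
z = (0.49770 − 0.50741)/0.02025 = -0.00971/0.02025 = -0.480.
p-value = P(Z < -0.480) ≈ 0.3157; since p > α = 0.02, fail to reject H₀.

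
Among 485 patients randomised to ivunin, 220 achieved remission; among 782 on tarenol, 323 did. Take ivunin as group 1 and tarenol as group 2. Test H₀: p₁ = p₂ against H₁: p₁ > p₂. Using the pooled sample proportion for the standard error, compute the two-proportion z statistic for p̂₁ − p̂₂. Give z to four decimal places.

p̂₁ = 220/485 = 0.453608, p̂₂ = 323/782 = 0.413043.
Pooled p̂ = (220+323)/(485+782) = 543/1267 = 0.428571.
SE = √(p̂(1−p̂)(1/n₁+1/n₂)) = √(0.428571·0.571429·0.00334063) = √(0.000818113) = 0.028603.
z = (0.453608 − 0.413043)/0.028603 = 0.040565/0.028603 = 1.4182.

z = 1.4182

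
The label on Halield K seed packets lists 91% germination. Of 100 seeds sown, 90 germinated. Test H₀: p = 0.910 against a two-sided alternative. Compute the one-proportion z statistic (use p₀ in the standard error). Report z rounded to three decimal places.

p̂ = 90/100 ≈ 0.90000.
Under H₀, SE = √(0.91·0.09/100) = √(0.000819) = 0.02862.
z = (0.90000 − 0.91)/0.02862 = -0.01000/0.02862 = -0.349.
p-value = 2·P(Z > 0.349) ≈ 0.7268.

z = -0.349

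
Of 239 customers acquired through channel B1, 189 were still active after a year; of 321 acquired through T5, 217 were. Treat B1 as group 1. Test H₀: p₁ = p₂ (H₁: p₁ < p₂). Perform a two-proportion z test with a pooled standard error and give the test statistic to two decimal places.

z = 3.01

p̂₁ = 189/239 = 0.7908, p̂₂ = 217/321 = 0.6760.
Pooled p̂ = (189+217)/(239+321) = 406/560 = 0.7250.
SE = √(p̂(1−p̂)(1/n₁+1/n₂)) = √(0.7250·0.2750·0.00729937) = √(0.00145531) = 0.0381.
z = (0.7908 − 0.6760)/0.0381 = 0.1148/0.0381 = 3.01.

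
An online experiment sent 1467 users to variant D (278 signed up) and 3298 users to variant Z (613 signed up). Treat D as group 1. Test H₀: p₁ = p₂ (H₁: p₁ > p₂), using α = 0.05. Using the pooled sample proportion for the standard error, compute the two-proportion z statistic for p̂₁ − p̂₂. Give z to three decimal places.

p̂₁ = 278/1467 = 0.18950, p̂₂ = 613/3298 = 0.18587.
Pooled p̂ = (278+613)/(1467+3298) = 891/4765 = 0.18699.
SE = √(0.152024 × 0.000984877) = 0.01224.
z = (0.18950 − 0.18587)/0.01224 = 0.00363/0.01224 = 0.297.
p-value = P(Z > 0.297) ≈ 0.3833; since p > α = 0.05, fail to reject H₀.

z = 0.297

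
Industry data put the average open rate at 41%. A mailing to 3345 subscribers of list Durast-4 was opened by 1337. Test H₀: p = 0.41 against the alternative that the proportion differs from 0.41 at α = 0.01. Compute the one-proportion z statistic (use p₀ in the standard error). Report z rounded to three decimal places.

p̂ = 1337/3345 ≈ 0.399701.
SE = √(p₀(1−p₀)/n) = √(0.2419/3345) = 0.008504.
z = (0.399701 − 0.41)/0.008504 = -0.010299/0.008504 = -1.211.
Two-sided p-value ≈ 2·Φ(−1.211) = 0.2259, so at α = 0.01 we fail to reject H₀.

z = -1.211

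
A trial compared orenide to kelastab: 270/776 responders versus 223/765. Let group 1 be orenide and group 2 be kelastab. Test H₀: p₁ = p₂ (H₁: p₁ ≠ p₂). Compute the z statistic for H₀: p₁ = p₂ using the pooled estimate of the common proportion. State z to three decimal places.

z = 2.375

p̂₁ = 270/776 ≈ 0.347938, p̂₂ = 223/765 ≈ 0.291503.
Pooled p̂ = (270+223)/(776+765) = 493/1541 = 0.319922.
SE = √(p̂(1−p̂)(1/n₁+1/n₂)) = √(0.319922·0.680078·0.00259585) = √(0.000564784) = 0.023765.
z = (0.347938 − 0.291503)/0.023765 = 0.056435/0.023765 = 2.375.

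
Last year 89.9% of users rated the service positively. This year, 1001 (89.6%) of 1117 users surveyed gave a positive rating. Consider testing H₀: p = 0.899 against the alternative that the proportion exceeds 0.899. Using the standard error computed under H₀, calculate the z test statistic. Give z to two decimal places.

z = -0.32

p̂ = 1001/1117 ≈ 0.89615.
Under H₀, SE = √(0.899·0.101/1117) = √(8.12883e-05) = 0.00902.
z = (0.89615 − 0.899)/0.00902 = -0.00285/0.00902 = -0.32.
p-value = P(Z > -0.316) ≈ 0.6240.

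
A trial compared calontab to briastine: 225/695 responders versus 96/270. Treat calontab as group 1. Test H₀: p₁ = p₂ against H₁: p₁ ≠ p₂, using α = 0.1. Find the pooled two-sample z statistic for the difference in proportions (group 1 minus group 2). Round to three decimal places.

z = -0.942

p̂₁ = 225/695 ≈ 0.32374, p̂₂ = 96/270 ≈ 0.35556.
Pooled p̂ = (225+96)/(695+270) = 321/965 = 0.33264.
SE = √(0.221991 × 0.00514255) = 0.03379.
z = (0.32374 − 0.35556)/0.03379 = -0.03182/0.03379 = -0.942.
Two-sided p-value ≈ 2·Φ(−0.942) = 0.3464. With α = 0.1, fail to reject H₀.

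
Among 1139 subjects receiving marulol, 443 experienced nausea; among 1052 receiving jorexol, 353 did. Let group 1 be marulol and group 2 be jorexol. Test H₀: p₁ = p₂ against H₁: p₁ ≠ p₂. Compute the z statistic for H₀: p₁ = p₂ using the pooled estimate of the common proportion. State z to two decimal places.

z = 2.60

p̂₁ = 443/1139 = 0.38894, p̂₂ = 353/1052 = 0.33555.
Pooled p̂ = (443+353)/(1139+1052) = 796/2191 = 0.36330.
SE = √(0.231314 × 0.00182853) = 0.02057.
z = (0.38894 − 0.33555)/0.02057 = 0.05339/0.02057 = 2.60.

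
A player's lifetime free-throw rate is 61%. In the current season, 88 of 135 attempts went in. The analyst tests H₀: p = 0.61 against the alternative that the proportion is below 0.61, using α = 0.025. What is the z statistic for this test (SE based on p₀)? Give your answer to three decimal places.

p̂ = 88/135 ≈ 0.65185.
Under H₀, SE = √(0.61·0.39/135) = √(0.00176222) = 0.04198.
z = (0.65185 − 0.61)/0.04198 = 0.04185/0.04198 = 0.997.
p-value = P(Z < 0.997) ≈ 0.8406. With α = 0.025, fail to reject H₀.

z = 0.997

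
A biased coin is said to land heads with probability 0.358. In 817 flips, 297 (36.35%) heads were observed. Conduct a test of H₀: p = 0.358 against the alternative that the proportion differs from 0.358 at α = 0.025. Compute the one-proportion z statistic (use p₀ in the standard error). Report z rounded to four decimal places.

z = 0.3294

p̂ = 297/817 = 0.363525.
SE = √(p₀(1−p₀)/n) = √(0.22984/817) = 0.016773.
z = (0.363525 − 0.358)/0.016773 = 0.005525/0.016773 = 0.3294.
Two-sided p-value ≈ 2·Φ(−0.329) = 0.7418, so at α = 0.025 we fail to reject H₀.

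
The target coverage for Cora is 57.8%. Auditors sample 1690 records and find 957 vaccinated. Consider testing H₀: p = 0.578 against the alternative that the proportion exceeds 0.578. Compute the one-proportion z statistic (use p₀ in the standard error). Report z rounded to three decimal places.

p̂ = 957/1690 = 0.566272.
Standard error under H₀: √(0.578×0.422/1690) = 0.012014.
z = (0.566272 − 0.578)/0.012014 = -0.011728/0.012014 = -0.976.
p-value = P(Z > -0.976) ≈ 0.8355.

z = -0.976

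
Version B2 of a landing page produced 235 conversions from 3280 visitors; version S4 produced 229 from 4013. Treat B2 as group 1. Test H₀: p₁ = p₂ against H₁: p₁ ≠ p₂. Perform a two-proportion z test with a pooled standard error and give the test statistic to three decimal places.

p̂₁ = 235/3280 = 0.071646, p̂₂ = 229/4013 = 0.057065.
Pooled p̂ = (235+229)/(3280+4013) = 464/7293 = 0.063623.
SE = √(0.0595748 × 0.000554068) = 0.005745.
z = (0.071646 − 0.057065)/0.005745 = 0.014581/0.005745 = 2.538.
Two-sided p-value ≈ 2·Φ(−2.538) = 0.0111.

z = 2.538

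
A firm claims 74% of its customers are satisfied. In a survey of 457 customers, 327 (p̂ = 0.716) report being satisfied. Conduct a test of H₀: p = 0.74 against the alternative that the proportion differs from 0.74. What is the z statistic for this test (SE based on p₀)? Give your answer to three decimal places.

p̂ = 327/457 ≈ 0.71554.
Under H₀, SE = √(0.74·0.26/457) = √(0.000421007) = 0.02052.
z = (0.71554 − 0.74)/0.02052 = -0.02446/0.02052 = -1.192.
p-value = 2·P(Z > 1.192) ≈ 0.2331.

z = -1.192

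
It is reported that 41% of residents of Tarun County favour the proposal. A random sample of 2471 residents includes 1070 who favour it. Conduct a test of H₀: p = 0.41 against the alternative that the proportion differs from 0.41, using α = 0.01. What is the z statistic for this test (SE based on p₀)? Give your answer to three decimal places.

p̂ = 1070/2471 ≈ 0.433023.
Standard error under H₀: √(0.41×0.59/2471) = 0.009894.
z = (0.433023 − 0.41)/0.009894 = 0.023023/0.009894 = 2.327.
Two-sided p-value ≈ 2·Φ(−2.327) = 0.0200; since p > α = 0.01, fail to reject H₀.

z = 2.327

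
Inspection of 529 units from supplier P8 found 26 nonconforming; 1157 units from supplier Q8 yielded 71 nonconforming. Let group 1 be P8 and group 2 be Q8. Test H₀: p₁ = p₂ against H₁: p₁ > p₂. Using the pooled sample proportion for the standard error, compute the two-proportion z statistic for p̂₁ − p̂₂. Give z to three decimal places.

z = -1.000

p̂₁ = 26/529 = 0.04915, p̂₂ = 71/1157 = 0.06137.
Pooled p̂ = (26+71)/(529+1157) = 97/1686 = 0.05753.
SE = √(0.0542226 × 0.00275466) = 0.01222.
z = (0.04915 − 0.06137)/0.01222 = -0.01222/0.01222 = -1.000.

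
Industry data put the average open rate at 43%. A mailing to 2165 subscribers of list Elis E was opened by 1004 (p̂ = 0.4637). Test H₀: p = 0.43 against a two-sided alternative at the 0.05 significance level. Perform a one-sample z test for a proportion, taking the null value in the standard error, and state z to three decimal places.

z = 3.171

p̂ = 1004/2165 ≈ 0.46374.
Under H₀, SE = √(0.43·0.57/2165) = √(0.00011321) = 0.01064.
z = (0.46374 − 0.43)/0.01064 = 0.03374/0.01064 = 3.171.
Two-sided p-value ≈ 2·Φ(−3.171) = 0.0015; since p < α = 0.05, reject H₀.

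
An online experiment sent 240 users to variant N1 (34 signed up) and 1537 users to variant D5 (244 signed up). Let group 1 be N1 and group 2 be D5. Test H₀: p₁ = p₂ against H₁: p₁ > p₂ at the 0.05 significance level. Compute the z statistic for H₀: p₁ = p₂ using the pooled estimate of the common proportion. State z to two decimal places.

p̂₁ = 34/240 ≈ 0.1417, p̂₂ = 244/1537 ≈ 0.1588.
Pooled p̂ = (34+244)/(240+1537) = 278/1777 = 0.1564.
SE = √(0.131969 × 0.00481728) = 0.0252.
z = (0.1417 − 0.1588)/0.0252 = -0.0171/0.0252 = -0.68.
p-value = P(Z > -0.678) ≈ 0.7510. With α = 0.05, fail to reject H₀.

z = -0.68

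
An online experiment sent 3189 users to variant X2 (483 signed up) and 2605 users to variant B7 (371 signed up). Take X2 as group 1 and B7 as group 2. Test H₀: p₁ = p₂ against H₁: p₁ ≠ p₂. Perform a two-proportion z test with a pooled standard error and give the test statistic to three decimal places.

z = 0.966

p̂₁ = 483/3189 ≈ 0.15146, p̂₂ = 371/2605 ≈ 0.14242.
Pooled p̂ = (483+371)/(3189+2605) = 854/5794 = 0.14739.
SE = √(0.125669 × 0.000697455) = 0.00936.
z = (0.15146 − 0.14242)/0.00936 = 0.00904/0.00936 = 0.966.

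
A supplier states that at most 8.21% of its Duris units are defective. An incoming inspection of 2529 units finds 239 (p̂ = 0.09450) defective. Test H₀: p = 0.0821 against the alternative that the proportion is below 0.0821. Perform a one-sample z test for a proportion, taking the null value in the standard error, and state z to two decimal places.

p̂ = 239/2529 = 0.09450.
Under H₀, SE = √(0.0821·0.9179/2529) = √(2.97982e-05) = 0.00546.
z = (0.09450 − 0.0821)/0.00546 = 0.01240/0.00546 = 2.27.

z = 2.27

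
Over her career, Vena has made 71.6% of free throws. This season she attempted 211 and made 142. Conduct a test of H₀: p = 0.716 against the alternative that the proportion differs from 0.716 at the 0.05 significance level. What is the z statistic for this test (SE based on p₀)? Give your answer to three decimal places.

z = -1.386

p̂ = 142/211 ≈ 0.67299.
Under H₀, SE = √(0.716·0.284/211) = √(0.000963716) = 0.03104.
z = (0.67299 − 0.716)/0.03104 = -0.04301/0.03104 = -1.386.
Two-sided p-value ≈ 2·Φ(−1.386) = 0.1659. With α = 0.05, fail to reject H₀.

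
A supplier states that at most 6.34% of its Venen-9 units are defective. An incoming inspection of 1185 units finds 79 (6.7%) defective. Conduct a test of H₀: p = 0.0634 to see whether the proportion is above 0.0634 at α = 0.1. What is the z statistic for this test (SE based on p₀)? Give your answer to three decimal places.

z = 0.461

p̂ = 79/1185 ≈ 0.0666667.
Standard error under H₀: √(0.0634×0.9366/1185) = 0.0070788.
z = (0.0666667 − 0.0634)/0.0070788 = 0.0032667/0.0070788 = 0.461.
p-value = P(Z > 0.461) ≈ 0.3222; since p > α = 0.1, fail to reject H₀.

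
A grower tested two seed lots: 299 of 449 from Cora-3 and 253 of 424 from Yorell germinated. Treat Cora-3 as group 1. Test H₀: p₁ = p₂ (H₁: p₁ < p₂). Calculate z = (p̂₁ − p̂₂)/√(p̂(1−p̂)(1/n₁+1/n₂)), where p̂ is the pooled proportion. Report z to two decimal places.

p̂₁ = 299/449 = 0.6659, p̂₂ = 253/424 = 0.5967.
Pooled p̂ = (299+253)/(449+424) = 552/873 = 0.6323.
SE = √(0.232496 × 0.00458566) = 0.0327.
z = (0.6659 − 0.5967)/0.0327 = 0.0692/0.0327 = 2.12.
p-value = P(Z < 2.120) ≈ 0.9830.

z = 2.12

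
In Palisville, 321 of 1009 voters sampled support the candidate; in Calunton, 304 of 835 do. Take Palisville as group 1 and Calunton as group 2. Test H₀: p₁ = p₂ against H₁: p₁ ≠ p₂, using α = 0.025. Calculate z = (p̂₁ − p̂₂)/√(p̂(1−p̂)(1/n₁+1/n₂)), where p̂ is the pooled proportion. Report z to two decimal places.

p̂₁ = 321/1009 ≈ 0.31814, p̂₂ = 304/835 ≈ 0.36407.
Pooled p̂ = (321+304)/(1009+835) = 625/1844 = 0.33894.
SE = √(0.224059 × 0.00218869) = 0.02214.
z = (0.31814 − 0.36407)/0.02214 = -0.04593/0.02214 = -2.07.
p-value = 2·P(Z > 2.074) ≈ 0.0381. With α = 0.025, fail to reject H₀.

z = -2.07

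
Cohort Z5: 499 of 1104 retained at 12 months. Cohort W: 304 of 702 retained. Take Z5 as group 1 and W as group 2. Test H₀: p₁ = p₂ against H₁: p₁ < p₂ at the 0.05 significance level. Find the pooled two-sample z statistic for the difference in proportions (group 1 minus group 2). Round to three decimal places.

z = 0.790

p̂₁ = 499/1104 ≈ 0.451993, p̂₂ = 304/702 ≈ 0.433048.
Pooled p̂ = (499+304)/(1104+702) = 803/1806 = 0.444629.
SE = √(0.246934 × 0.0023303) = 0.023988.
z = (0.451993 − 0.433048)/0.023988 = 0.018945/0.023988 = 0.790.
p-value = P(Z < 0.790) ≈ 0.7852; since p > α = 0.05, fail to reject H₀.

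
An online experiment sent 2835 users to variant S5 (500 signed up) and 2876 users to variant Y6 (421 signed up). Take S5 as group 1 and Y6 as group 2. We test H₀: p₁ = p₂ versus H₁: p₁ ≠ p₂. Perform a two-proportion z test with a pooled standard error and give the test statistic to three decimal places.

p̂₁ = 500/2835 = 0.176367, p̂₂ = 421/2876 = 0.146384.
Pooled p̂ = (500+421)/(2835+2876) = 921/5711 = 0.161268.
SE = √(p̂(1−p̂)(1/n₁+1/n₂)) = √(0.161268·0.838732·0.000700439) = √(9.47417e-05) = 0.009734.
z = (0.176367 − 0.146384)/0.009734 = 0.029983/0.009734 = 3.080.

z = 3.080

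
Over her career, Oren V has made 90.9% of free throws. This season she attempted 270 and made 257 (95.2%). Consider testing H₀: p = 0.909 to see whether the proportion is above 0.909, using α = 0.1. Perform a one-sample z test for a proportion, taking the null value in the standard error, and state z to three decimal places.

p̂ = 257/270 ≈ 0.951852.
Standard error under H₀: √(0.909×0.091/270) = 0.017503.
z = (0.951852 − 0.909)/0.017503 = 0.042852/0.017503 = 2.448.
p-value = P(Z > 2.448) ≈ 0.0072, so at α = 0.1 we reject H₀.

z = 2.448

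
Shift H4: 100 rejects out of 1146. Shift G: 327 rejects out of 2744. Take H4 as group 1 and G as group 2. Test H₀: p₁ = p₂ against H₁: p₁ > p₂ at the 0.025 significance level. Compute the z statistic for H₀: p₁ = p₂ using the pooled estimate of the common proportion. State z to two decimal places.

p̂₁ = 100/1146 = 0.0873, p̂₂ = 327/2744 = 0.1192.
Pooled p̂ = (100+327)/(1146+2744) = 427/3890 = 0.1098.
SE = √(p̂(1−p̂)(1/n₁+1/n₂)) = √(0.1098·0.8902·0.00123703) = √(0.000120882) = 0.0110.
z = (0.0873 − 0.1192)/0.0110 = -0.0319/0.0110 = -2.90.
p-value = P(Z > -2.902) ≈ 0.9981. With α = 0.025, fail to reject H₀.

z = -2.90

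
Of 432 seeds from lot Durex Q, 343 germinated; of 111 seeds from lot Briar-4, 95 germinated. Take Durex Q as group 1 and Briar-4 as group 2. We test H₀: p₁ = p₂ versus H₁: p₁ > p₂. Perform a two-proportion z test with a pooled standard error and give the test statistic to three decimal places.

z = -1.472

p̂₁ = 343/432 = 0.79398, p̂₂ = 95/111 = 0.85586.
Pooled p̂ = (343+95)/(432+111) = 438/543 = 0.80663.
SE = √(p̂(1−p̂)(1/n₁+1/n₂)) = √(0.80663·0.19337·0.0113238) = √(0.00176627) = 0.04203.
z = (0.79398 − 0.85586)/0.04203 = -0.06188/0.04203 = -1.472.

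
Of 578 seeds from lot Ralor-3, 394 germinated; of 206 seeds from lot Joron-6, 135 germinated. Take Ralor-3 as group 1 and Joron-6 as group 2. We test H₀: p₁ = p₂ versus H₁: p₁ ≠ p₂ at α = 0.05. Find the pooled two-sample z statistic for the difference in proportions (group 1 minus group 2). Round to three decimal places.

z = 0.692

p̂₁ = 394/578 ≈ 0.68166, p̂₂ = 135/206 ≈ 0.65534.
Pooled p̂ = (394+135)/(578+206) = 529/784 = 0.67474.
SE = √(0.219464 × 0.00658447) = 0.03801.
z = (0.68166 − 0.65534)/0.03801 = 0.02632/0.03801 = 0.692.
p-value = 2·P(Z > 0.692) ≈ 0.4887, so at α = 0.05 we fail to reject H₀.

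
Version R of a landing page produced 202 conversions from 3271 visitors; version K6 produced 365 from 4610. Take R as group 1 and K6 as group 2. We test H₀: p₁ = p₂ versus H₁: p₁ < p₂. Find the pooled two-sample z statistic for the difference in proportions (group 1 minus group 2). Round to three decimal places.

p̂₁ = 202/3271 = 0.06175, p̂₂ = 365/4610 = 0.07918.
Pooled p̂ = (202+365)/(3271+4610) = 567/7881 = 0.07195.
SE = √(0.0667691 × 0.000522637) = 0.00591.
z = (0.06175 − 0.07918)/0.00591 = -0.01743/0.00591 = -2.949.
p-value = P(Z < -2.949) ≈ 0.0016.

z = -2.949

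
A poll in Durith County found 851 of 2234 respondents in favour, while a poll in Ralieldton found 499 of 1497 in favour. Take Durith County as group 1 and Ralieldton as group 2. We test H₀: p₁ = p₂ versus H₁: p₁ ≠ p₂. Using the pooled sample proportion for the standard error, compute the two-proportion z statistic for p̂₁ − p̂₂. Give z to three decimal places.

z = 2.966

p̂₁ = 851/2234 = 0.38093, p̂₂ = 499/1497 = 0.33333.
Pooled p̂ = (851+499)/(2234+1497) = 1350/3731 = 0.36183.
SE = √(p̂(1−p̂)(1/n₁+1/n₂)) = √(0.36183·0.63817·0.00111563) = √(0.00025761) = 0.01605.
z = (0.38093 − 0.33333)/0.01605 = 0.04760/0.01605 = 2.966.
Two-sided p-value ≈ 2·Φ(−2.966) = 0.0030.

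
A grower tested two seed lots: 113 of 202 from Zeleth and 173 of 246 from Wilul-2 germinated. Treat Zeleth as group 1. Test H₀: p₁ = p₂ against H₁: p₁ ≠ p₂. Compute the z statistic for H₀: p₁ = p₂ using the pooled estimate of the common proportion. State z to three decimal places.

p̂₁ = 113/202 = 0.55941, p̂₂ = 173/246 = 0.70325.
Pooled p̂ = (113+173)/(202+246) = 286/448 = 0.63839.
SE = √(0.230847 × 0.00901554) = 0.04562.
z = (0.55941 − 0.70325)/0.04562 = -0.14384/0.04562 = -3.153.
Two-sided p-value ≈ 2·Φ(−3.153) = 0.0016.

z = -3.153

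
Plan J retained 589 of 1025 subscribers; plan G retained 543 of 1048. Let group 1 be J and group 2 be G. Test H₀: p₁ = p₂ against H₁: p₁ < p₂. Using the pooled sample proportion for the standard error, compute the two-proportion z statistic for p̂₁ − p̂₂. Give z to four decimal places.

p̂₁ = 589/1025 = 0.574634, p̂₂ = 543/1048 = 0.518130.
Pooled p̂ = (589+543)/(1025+1048) = 1132/2073 = 0.546068.
SE = √(p̂(1−p̂)(1/n₁+1/n₂)) = √(0.546068·0.453932·0.00192981) = √(0.000478356) = 0.021871.
z = (0.574634 − 0.518130)/0.021871 = 0.056504/0.021871 = 2.5835.

z = 2.5835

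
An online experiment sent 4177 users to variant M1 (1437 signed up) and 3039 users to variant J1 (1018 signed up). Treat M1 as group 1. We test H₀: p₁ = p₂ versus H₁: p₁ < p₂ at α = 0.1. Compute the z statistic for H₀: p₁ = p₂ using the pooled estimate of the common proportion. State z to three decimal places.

p̂₁ = 1437/4177 ≈ 0.34403, p̂₂ = 1018/3039 ≈ 0.33498.
Pooled p̂ = (1437+1018)/(4177+3039) = 2455/7216 = 0.34022.
SE = √(p̂(1−p̂)(1/n₁+1/n₂)) = √(0.34022·0.65978·0.000568462) = √(0.000127602) = 0.01130.
z = (0.34403 − 0.33498)/0.01130 = 0.00905/0.01130 = 0.801.
p-value = P(Z < 0.801) ≈ 0.7884, so at α = 0.1 we fail to reject H₀.

z = 0.801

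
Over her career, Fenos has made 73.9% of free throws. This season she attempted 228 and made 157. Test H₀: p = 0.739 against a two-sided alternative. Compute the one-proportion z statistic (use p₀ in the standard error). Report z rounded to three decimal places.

p̂ = 157/228 = 0.68860.
SE = √(p₀(1−p₀)/n) = √(0.19288/228) = 0.02909.
z = (0.68860 − 0.739)/0.02909 = -0.05040/0.02909 = -1.733.
p-value = 2·P(Z > 1.733) ≈ 0.0831.

z = -1.733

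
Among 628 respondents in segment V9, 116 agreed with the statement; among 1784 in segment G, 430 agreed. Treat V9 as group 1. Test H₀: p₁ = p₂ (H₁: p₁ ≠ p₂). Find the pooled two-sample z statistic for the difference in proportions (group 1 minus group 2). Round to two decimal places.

p̂₁ = 116/628 ≈ 0.1847, p̂₂ = 430/1784 ≈ 0.2410.
Pooled p̂ = (116+430)/(628+1784) = 546/2412 = 0.2264.
SE = √(p̂(1−p̂)(1/n₁+1/n₂)) = √(0.2264·0.7736·0.00215289) = √(0.000377027) = 0.0194.
z = (0.1847 − 0.2410)/0.0194 = -0.0563/0.0194 = -2.90.

z = -2.90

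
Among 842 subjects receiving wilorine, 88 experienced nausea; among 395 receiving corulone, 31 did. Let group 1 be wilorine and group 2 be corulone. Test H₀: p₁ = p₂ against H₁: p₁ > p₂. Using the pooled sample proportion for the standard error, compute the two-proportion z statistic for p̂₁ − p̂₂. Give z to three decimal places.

z = 1.448

p̂₁ = 88/842 ≈ 0.10451, p̂₂ = 31/395 ≈ 0.07848.
Pooled p̂ = (88+31)/(842+395) = 119/1237 = 0.09620.
SE = √(0.086946 × 0.00371929) = 0.01798.
z = (0.10451 − 0.07848)/0.01798 = 0.02603/0.01798 = 1.448.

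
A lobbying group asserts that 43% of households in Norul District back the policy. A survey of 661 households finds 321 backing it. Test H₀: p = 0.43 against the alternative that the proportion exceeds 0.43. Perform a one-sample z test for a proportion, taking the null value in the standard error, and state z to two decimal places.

z = 2.89

p̂ = 321/661 ≈ 0.48563.
Standard error under H₀: √(0.43×0.57/661) = 0.01926.
z = (0.48563 − 0.43)/0.01926 = 0.05563/0.01926 = 2.89.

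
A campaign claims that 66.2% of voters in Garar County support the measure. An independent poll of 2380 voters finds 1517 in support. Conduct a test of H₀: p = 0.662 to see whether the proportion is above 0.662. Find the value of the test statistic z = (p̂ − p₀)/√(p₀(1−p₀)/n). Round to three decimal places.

z = -2.538

p̂ = 1517/2380 ≈ 0.637395.
Standard error under H₀: √(0.662×0.338/2380) = 0.009696.
z = (0.637395 − 0.662)/0.009696 = -0.024605/0.009696 = -2.538.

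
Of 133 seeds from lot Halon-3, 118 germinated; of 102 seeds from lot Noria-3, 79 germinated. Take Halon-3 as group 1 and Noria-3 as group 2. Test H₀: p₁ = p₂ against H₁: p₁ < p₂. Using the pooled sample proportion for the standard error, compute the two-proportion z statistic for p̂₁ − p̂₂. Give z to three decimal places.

z = 2.326

p̂₁ = 118/133 ≈ 0.88722, p̂₂ = 79/102 ≈ 0.77451.
Pooled p̂ = (118+79)/(133+102) = 197/235 = 0.83830.
SE = √(p̂(1−p̂)(1/n₁+1/n₂)) = √(0.83830·0.16170·0.0173227) = √(0.00234817) = 0.04846.
z = (0.88722 − 0.77451)/0.04846 = 0.11271/0.04846 = 2.326.
p-value = P(Z < 2.326) ≈ 0.9900.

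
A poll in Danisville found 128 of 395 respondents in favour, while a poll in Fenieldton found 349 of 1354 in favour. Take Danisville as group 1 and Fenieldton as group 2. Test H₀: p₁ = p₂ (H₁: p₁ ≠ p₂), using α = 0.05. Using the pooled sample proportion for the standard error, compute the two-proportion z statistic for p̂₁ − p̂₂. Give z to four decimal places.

z = 2.6031

p̂₁ = 128/395 = 0.324051, p̂₂ = 349/1354 = 0.257755.
Pooled p̂ = (128+349)/(395+1354) = 477/1749 = 0.272727.
SE = √(0.198347 × 0.0032702) = 0.025468.
z = (0.324051 − 0.257755)/0.025468 = 0.066296/0.025468 = 2.6031.
p-value = 2·P(Z > 2.603) ≈ 0.0092; since p < α = 0.05, reject H₀.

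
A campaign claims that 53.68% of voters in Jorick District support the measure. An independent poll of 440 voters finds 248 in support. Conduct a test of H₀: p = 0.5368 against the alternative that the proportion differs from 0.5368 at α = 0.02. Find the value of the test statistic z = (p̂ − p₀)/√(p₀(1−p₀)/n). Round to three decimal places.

p̂ = 248/440 = 0.56364.
Standard error under H₀: √(0.5368×0.4632/440) = 0.02377.
z = (0.56364 − 0.5368)/0.02377 = 0.02684/0.02377 = 1.129.
p-value = 2·P(Z > 1.129) ≈ 0.2589. With α = 0.02, fail to reject H₀.

z = 1.129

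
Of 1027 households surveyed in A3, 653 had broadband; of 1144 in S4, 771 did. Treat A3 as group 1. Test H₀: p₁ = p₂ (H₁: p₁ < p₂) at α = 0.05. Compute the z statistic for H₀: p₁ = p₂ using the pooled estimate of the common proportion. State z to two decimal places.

z = -1.87

p̂₁ = 653/1027 ≈ 0.6358, p̂₂ = 771/1144 ≈ 0.6740.
Pooled p̂ = (653+771)/(1027+1144) = 1424/2171 = 0.6559.
SE = √(0.225689 × 0.00184784) = 0.0204.
z = (0.6358 − 0.6740)/0.0204 = -0.0382/0.0204 = -1.87.
p-value = P(Z < -1.867) ≈ 0.0310. With α = 0.05, reject H₀.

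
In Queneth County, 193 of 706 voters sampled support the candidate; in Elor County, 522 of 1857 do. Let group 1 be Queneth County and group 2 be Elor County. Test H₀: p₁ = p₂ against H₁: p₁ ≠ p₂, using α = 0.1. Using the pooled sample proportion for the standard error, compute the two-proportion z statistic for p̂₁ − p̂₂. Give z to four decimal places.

z = -0.3897

p̂₁ = 193/706 ≈ 0.273371, p̂₂ = 522/1857 ≈ 0.281099.
Pooled p̂ = (193+522)/(706+1857) = 715/2563 = 0.278970.
SE = √(p̂(1−p̂)(1/n₁+1/n₂)) = √(0.278970·0.721030·0.00195493) = √(0.000393227) = 0.019830.
z = (0.273371 − 0.281099)/0.019830 = -0.007728/0.019830 = -0.3897.
Two-sided p-value ≈ 2·Φ(−0.390) = 0.6968; since p > α = 0.1, fail to reject H₀.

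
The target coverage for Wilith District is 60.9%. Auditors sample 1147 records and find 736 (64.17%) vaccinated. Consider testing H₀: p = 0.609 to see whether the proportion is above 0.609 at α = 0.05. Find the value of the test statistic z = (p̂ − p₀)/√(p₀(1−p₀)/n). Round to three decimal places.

z = 2.268

p̂ = 736/1147 = 0.641674.
SE = √(p₀(1−p₀)/n) = √(0.23812/1147) = 0.014408.
z = (0.641674 − 0.609)/0.014408 = 0.032674/0.014408 = 2.268.
p-value = P(Z > 2.268) ≈ 0.0117, so at α = 0.05 we reject H₀.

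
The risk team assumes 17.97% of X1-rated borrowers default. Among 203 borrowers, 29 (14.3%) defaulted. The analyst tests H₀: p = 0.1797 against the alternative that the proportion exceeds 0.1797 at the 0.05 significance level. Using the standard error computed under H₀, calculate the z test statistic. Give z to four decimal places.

z = -1.3672

p̂ = 29/203 ≈ 0.142857.
Under H₀, SE = √(0.1797·0.8203/203) = √(0.000726147) = 0.026947.
z = (0.142857 − 0.1797)/0.026947 = -0.036843/0.026947 = -1.3672.
p-value = P(Z > -1.367) ≈ 0.9142, so at α = 0.05 we fail to reject H₀.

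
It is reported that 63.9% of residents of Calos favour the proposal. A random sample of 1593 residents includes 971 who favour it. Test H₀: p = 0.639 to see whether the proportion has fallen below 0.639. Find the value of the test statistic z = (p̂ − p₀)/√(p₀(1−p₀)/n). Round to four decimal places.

p̂ = 971/1593 = 0.6095417.
SE = √(p₀(1−p₀)/n) = √(0.23068/1593) = 0.0120336.
z = (0.6095417 − 0.639)/0.0120336 = -0.0294583/0.0120336 = -2.4480.
p-value = P(Z < -2.448) ≈ 0.0072.

z = -2.4480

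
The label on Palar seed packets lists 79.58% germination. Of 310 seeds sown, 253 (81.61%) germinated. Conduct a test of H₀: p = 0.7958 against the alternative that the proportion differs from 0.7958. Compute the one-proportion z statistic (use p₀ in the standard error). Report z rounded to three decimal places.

z = 0.888

p̂ = 253/310 ≈ 0.81613.
Standard error under H₀: √(0.7958×0.2042/310) = 0.02290.
z = (0.81613 − 0.7958)/0.02290 = 0.02033/0.02290 = 0.888.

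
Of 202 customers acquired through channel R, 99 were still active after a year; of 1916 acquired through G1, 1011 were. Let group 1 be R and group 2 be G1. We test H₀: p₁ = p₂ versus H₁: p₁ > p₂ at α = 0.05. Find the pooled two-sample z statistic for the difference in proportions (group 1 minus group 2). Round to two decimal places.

p̂₁ = 99/202 ≈ 0.4901, p̂₂ = 1011/1916 ≈ 0.5277.
Pooled p̂ = (99+1011)/(202+1916) = 1110/2118 = 0.5241.
SE = √(0.24942 × 0.00547242) = 0.0369.
z = (0.4901 − 0.5277)/0.0369 = -0.0376/0.0369 = -1.02.
p-value = P(Z > -1.017) ≈ 0.8454. With α = 0.05, fail to reject H₀.

z = -1.02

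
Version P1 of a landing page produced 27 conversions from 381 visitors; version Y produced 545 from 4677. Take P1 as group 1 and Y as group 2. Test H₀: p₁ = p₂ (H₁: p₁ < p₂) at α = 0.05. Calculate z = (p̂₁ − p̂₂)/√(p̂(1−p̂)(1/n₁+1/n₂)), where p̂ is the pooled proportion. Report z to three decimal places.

z = -2.706

p̂₁ = 27/381 = 0.070866, p̂₂ = 545/4677 = 0.116528.
Pooled p̂ = (27+545)/(381+4677) = 572/5058 = 0.113088.
SE = √(0.100299 × 0.00283848) = 0.016873.
z = (0.070866 − 0.116528)/0.016873 = -0.045662/0.016873 = -2.706.
p-value = P(Z < -2.706) ≈ 0.0034; since p < α = 0.05, reject H₀.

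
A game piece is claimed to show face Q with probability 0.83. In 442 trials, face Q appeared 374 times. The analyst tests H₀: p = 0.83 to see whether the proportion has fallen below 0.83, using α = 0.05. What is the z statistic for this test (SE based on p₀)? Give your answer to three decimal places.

z = 0.904

p̂ = 374/442 ≈ 0.84615.
SE = √(p₀(1−p₀)/n) = √(0.1411/442) = 0.01787.
z = (0.84615 − 0.83)/0.01787 = 0.01615/0.01787 = 0.904.
p-value = P(Z < 0.904) ≈ 0.8170. With α = 0.05, fail to reject H₀.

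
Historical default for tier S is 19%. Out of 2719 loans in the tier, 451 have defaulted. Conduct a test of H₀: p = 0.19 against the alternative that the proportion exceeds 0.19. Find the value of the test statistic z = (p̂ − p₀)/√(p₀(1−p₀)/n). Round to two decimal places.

p̂ = 451/2719 = 0.1659.
Under H₀, SE = √(0.19·0.81/2719) = √(5.66017e-05) = 0.0075.
z = (0.1659 − 0.19)/0.0075 = -0.0241/0.0075 = -3.21.
p-value = P(Z > -3.207) ≈ 0.9993.

z = -3.21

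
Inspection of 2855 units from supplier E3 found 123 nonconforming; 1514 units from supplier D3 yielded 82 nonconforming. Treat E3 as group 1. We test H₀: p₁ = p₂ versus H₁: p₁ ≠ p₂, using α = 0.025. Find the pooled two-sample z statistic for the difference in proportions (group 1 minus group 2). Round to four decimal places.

p̂₁ = 123/2855 ≈ 0.043082, p̂₂ = 82/1514 ≈ 0.054161.
Pooled p̂ = (123+82)/(2855+1514) = 205/4369 = 0.046921.
SE = √(p̂(1−p̂)(1/n₁+1/n₂)) = √(0.046921·0.953079·0.00101076) = √(4.52013e-05) = 0.006723.
z = (0.043082 − 0.054161)/0.006723 = -0.011079/0.006723 = -1.6479.
Two-sided p-value ≈ 2·Φ(−1.648) = 0.0994. With α = 0.025, fail to reject H₀.

z = -1.6479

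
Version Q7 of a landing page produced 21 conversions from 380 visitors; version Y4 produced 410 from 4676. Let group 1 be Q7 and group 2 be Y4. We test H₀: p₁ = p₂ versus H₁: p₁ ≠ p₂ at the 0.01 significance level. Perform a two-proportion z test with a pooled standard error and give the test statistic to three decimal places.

z = -2.176

p̂₁ = 21/380 = 0.05526, p̂₂ = 410/4676 = 0.08768.
Pooled p̂ = (21+410)/(380+4676) = 431/5056 = 0.08525.
SE = √(p̂(1−p̂)(1/n₁+1/n₂)) = √(0.08525·0.91475·0.00284544) = √(0.000221883) = 0.01490.
z = (0.05526 − 0.08768)/0.01490 = -0.03242/0.01490 = -2.176.
p-value = 2·P(Z > 2.176) ≈ 0.0295, so at α = 0.01 we fail to reject H₀.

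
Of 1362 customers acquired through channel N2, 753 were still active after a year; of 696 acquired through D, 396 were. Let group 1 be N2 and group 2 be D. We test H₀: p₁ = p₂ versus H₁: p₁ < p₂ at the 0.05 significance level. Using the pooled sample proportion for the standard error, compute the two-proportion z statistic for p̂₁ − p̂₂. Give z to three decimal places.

p̂₁ = 753/1362 = 0.55286, p̂₂ = 396/696 = 0.56897.
Pooled p̂ = (753+396)/(1362+696) = 1149/2058 = 0.55831.
SE = √(0.2466 × 0.002171) = 0.02314.
z = (0.55286 − 0.56897)/0.02314 = -0.01611/0.02314 = -0.696.
p-value = P(Z < -0.696) ≈ 0.2432. With α = 0.05, fail to reject H₀.

z = -0.696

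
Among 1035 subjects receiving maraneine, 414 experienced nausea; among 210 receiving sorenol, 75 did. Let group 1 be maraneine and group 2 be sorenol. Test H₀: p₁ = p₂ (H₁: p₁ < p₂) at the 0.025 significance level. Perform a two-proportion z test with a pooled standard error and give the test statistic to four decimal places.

p̂₁ = 414/1035 ≈ 0.400000, p̂₂ = 75/210 ≈ 0.357143.
Pooled p̂ = (414+75)/(1035+210) = 489/1245 = 0.392771.
SE = √(p̂(1−p̂)(1/n₁+1/n₂)) = √(0.392771·0.607229·0.00572809) = √(0.00136616) = 0.036962.
z = (0.400000 − 0.357143)/0.036962 = 0.042857/0.036962 = 1.1595.
p-value = P(Z < 1.160) ≈ 0.8769, so at α = 0.025 we fail to reject H₀.

z = 1.1595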